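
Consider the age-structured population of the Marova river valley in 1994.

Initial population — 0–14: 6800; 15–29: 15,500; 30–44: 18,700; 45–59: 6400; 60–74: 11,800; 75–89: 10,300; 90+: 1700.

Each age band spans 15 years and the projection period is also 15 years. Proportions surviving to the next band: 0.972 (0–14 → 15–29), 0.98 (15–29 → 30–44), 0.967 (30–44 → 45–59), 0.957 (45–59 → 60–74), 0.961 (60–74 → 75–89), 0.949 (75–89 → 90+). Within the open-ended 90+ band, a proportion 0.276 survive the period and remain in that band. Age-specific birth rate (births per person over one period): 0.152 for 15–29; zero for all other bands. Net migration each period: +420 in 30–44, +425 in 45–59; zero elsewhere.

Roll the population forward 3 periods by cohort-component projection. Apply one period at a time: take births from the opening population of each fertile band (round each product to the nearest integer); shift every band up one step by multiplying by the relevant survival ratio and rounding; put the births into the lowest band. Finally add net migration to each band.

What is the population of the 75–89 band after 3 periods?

— Period 1 —
Births: 15500 × 0.152 = 2356
15–29: 6800 × 0.972 = 6610
30–44: 15500 × 0.98 = 15190
45–59: 18700 × 0.967 = 18083
60–74: 6400 × 0.957 = 6125
75–89: 11800 × 0.961 = 11340
90+: 10300 × 0.949 + 1700 × 0.276 = 9775 + 469 = 10244
Net migration: 30–44 + 420 → 15610; 45–59 + 425 → 18508
Giving 2356 / 6610 / 15610 / 18508 / 6125 / 11340 / 10244.
— Period 2 —
Births: 6610 × 0.152 = 1005
15–29: 2356 × 0.972 = 2290
30–44: 6610 × 0.98 = 6478
45–59: 15610 × 0.967 = 15095
60–74: 18508 × 0.957 = 17712
75–89: 6125 × 0.961 = 5886
90+: 11340 × 0.949 + 10244 × 0.276 = 10762 + 2827 = 13589
Net migration: 30–44 + 420 → 6898; 45–59 + 425 → 15520
Giving 1005 / 2290 / 6898 / 15520 / 17712 / 5886 / 13589.
— Period 3 —
Births: 2290 × 0.152 = 348
15–29: 1005 × 0.972 = 977
30–44: 2290 × 0.98 = 2244
45–59: 6898 × 0.967 = 6670
60–74: 15520 × 0.957 = 14853
75–89: 17712 × 0.961 = 17021
90+: 5886 × 0.949 + 13589 × 0.276 = 5586 + 3751 = 9337
Net migration: 30–44 + 420 → 2664; 45–59 + 425 → 7095
Giving 348 / 977 / 2664 / 7095 / 14853 / 17021 / 9337.

17021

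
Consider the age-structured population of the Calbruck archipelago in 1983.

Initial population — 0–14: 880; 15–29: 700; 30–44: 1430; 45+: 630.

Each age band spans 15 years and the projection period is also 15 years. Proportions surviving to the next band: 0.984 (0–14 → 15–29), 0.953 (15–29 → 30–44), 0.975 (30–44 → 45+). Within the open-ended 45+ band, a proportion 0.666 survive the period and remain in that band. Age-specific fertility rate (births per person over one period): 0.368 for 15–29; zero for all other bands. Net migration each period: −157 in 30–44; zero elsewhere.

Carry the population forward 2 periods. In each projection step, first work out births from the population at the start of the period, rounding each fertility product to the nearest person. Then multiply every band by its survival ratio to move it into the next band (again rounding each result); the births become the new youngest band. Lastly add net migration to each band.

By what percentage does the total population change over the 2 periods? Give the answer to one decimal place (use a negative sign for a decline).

— Period 1 —
Births: 700 * 0.368 = 258
15–29: 880 * 0.984 = 866
30–44: 700 * 0.953 = 667
45+: 1430 * 0.975 + 630 * 0.666 = 1394 + 420 = 1814
Net migration: 30–44 − 157 → 510
Giving 258 / 866 / 510 / 1814.
— Period 2 —
Births: 866 * 0.368 = 319
15–29: 258 * 0.984 = 254
30–44: 866 * 0.953 = 825
45+: 510 * 0.975 + 1814 * 0.666 = 497 + 1208 = 1705
Net migration: 30–44 − 157 → 668
Giving 319 / 254 / 668 / 1705.
Total: 3640 → 2946; change = -694; percentage change = -19.1%

-19.1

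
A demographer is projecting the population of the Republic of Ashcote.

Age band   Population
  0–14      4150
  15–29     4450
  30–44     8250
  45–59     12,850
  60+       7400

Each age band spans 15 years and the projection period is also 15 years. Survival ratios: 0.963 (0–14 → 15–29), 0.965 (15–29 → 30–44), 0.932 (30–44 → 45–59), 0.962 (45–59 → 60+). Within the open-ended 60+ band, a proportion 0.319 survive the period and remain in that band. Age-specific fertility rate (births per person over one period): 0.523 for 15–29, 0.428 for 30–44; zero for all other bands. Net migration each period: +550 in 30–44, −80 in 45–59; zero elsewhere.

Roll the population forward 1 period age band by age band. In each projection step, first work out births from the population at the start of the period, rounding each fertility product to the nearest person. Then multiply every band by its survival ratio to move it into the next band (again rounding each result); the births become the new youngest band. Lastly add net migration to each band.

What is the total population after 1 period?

37030

Numbering the groups 1..5 from youngest to oldest:
After projecting period 1:
Births: 4450 × 0.523 = 2327  |  8250 × 0.428 = 3531 → 5858
Group 2: 4150 × 0.963 = 3996
Group 3: 4450 × 0.965 = 4294
Group 4: 8250 × 0.932 = 7689
Group 5: 12850 × 0.962 + 7400 × 0.319 = 12362 + 2361 = 14723
Net migration: Group 3 + 550 → 4844; Group 4 − 80 → 7609
Population now: 0–14=5858, 15–29=3996, 30–44=4844, 45–59=7609, 60+=14723
Total after period 1: 5858 + 3996 + 4844 + 7609 + 14723 = 37030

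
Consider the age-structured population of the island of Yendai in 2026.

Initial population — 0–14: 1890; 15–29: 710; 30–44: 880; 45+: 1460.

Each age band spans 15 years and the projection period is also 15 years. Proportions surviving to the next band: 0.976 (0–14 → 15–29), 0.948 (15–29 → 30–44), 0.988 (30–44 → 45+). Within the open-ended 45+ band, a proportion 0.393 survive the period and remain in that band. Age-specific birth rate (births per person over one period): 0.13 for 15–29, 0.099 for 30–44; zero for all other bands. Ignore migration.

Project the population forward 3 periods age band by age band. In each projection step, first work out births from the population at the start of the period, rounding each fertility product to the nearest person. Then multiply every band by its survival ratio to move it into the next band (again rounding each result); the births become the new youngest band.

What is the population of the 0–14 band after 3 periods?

196

Period 1:
Births: 710 × 0.13 = 92, 880 × 0.099 = 87 — total 179
15–29: 1890 × 0.976 = 1845
30–44: 710 × 0.948 = 673
45+: 880 × 0.988 + 1460 × 0.393 = 869 + 574 = 1443
Population now: 0–14=179, 15–29=1845, 30–44=673, 45+=1443
Period 2:
Births: 1845 × 0.13 = 240, 673 × 0.099 = 67 — total 307
15–29: 179 × 0.976 = 175
30–44: 1845 × 0.948 = 1749
45+: 673 × 0.988 + 1443 × 0.393 = 665 + 567 = 1232
Population now: 0–14=307, 15–29=175, 30–44=1749, 45+=1232
Period 3:
Births: 175 × 0.13 = 23, 1749 × 0.099 = 173 — total 196
15–29: 307 × 0.976 = 300
30–44: 175 × 0.948 = 166
45+: 1749 × 0.988 + 1232 × 0.393 = 1728 + 484 = 2212
Population now: 0–14=196, 15–29=300, 30–44=166, 45+=2212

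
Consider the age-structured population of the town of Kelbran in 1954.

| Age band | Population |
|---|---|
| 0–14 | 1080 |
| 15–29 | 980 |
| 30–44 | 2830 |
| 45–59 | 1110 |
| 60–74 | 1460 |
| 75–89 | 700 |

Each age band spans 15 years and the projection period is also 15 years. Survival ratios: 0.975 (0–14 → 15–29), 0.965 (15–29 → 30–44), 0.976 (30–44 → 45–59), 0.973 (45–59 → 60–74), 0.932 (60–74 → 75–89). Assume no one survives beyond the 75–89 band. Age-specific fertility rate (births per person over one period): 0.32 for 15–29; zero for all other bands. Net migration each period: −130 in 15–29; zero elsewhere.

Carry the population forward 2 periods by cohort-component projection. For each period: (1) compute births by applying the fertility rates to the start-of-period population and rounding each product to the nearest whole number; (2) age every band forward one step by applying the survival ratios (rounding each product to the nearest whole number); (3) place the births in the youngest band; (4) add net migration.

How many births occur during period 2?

Period 1.
Births: 980 × 0.32 = 314
15–29: 1080 × 0.975 = 1053
30–44: 980 × 0.965 = 946
45–59: 2830 × 0.976 = 2762
60–74: 1110 × 0.973 = 1080
75–89: 1460 × 0.932 = 1361
Net migration: 15–29 − 130 → 923
Giving 314 / 923 / 946 / 2762 / 1080 / 1361.
Period 2.
Births: 923 × 0.32 = 295
15–29: 314 × 0.975 = 306
30–44: 923 × 0.965 = 891
45–59: 946 × 0.976 = 923
60–74: 2762 × 0.973 = 2687
75–89: 1080 × 0.932 = 1007
Net migration: 15–29 − 130 → 176
Giving 295 / 176 / 891 / 923 / 2687 / 1007.

295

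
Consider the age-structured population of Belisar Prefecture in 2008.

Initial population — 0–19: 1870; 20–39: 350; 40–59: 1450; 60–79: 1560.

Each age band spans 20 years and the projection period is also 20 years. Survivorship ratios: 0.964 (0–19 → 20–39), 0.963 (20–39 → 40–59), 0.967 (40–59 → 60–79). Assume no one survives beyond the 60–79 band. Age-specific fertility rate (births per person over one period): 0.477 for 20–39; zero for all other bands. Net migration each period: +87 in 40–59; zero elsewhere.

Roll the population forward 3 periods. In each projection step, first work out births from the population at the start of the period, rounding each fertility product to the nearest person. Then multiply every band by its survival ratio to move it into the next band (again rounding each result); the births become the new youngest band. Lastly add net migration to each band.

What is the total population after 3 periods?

2911

After projecting period 1:
Births: 350 × 0.477 = 167
20–39: 1870 × 0.964 = 1803
40–59: 350 × 0.963 = 337
60–79: 1450 × 0.967 = 1402
Net migration: 40–59 + 87 → 424
End of period: [167, 1803, 424, 1402]
After projecting period 2:
Births: 1803 × 0.477 = 860
20–39: 167 × 0.964 = 161
40–59: 1803 × 0.963 = 1736
60–79: 424 × 0.967 = 410
Net migration: 40–59 + 87 → 1823
End of period: [860, 161, 1823, 410]
After projecting period 3:
Births: 161 × 0.477 = 77
20–39: 860 × 0.964 = 829
40–59: 161 × 0.963 = 155
60–79: 1823 × 0.967 = 1763
Net migration: 40–59 + 87 → 242
End of period: [77, 829, 242, 1763]
Total after period 3: 77 + 829 + 242 + 1763 = 2911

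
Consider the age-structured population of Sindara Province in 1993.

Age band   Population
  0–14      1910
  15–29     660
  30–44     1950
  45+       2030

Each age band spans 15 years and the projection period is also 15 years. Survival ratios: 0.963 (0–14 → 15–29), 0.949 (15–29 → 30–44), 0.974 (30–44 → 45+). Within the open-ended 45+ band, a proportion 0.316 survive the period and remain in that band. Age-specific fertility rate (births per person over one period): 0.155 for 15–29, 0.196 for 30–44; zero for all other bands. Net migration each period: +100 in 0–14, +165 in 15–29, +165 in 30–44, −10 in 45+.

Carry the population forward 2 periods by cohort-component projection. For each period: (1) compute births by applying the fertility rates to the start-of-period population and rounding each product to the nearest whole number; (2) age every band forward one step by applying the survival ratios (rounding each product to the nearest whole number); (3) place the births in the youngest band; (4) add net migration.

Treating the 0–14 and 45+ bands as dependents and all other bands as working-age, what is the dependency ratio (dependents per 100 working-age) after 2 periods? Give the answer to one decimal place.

Period 1:
Births: 660 × 0.155 = 102 ; 1950 × 0.196 = 382 — total 484
15–29: 1910 × 0.963 = 1839
30–44: 660 × 0.949 = 626
45+: 1950 × 0.974 + 2030 × 0.316 = 1899 + 641 = 2540
Net migration: 0–14 + 100 → 584; 15–29 + 165 → 2004; 30–44 + 165 → 791; 45+ − 10 → 2530
Giving 584 / 2004 / 791 / 2530.
Period 2:
Births: 2004 × 0.155 = 311 ; 791 × 0.196 = 155 — total 466
15–29: 584 × 0.963 = 562
30–44: 2004 × 0.949 = 1902
45+: 791 × 0.974 + 2530 × 0.316 = 770 + 799 = 1569
Net migration: 0–14 + 100 → 566; 15–29 + 165 → 727; 30–44 + 165 → 2067; 45+ − 10 → 1559
Giving 566 / 727 / 2067 / 1559.
Dependents (band 0–14 + band 45+) = 566 + 1559 = 2125; working-age = 2794; ratio = 2125/2794 × 100 = 76.1

76.1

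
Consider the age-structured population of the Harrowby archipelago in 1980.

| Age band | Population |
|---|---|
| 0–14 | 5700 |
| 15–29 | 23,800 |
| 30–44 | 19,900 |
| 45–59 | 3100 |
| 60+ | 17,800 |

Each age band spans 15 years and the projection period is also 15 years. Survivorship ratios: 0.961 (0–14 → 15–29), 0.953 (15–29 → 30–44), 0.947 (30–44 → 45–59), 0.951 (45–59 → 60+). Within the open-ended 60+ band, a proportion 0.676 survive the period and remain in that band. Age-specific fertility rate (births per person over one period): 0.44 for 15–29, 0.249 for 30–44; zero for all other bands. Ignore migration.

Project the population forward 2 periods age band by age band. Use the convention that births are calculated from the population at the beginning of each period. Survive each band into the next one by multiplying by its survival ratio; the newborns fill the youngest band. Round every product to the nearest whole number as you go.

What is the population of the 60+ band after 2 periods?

Let band 1 be 0–14 through band 5 = 60+.
[period 1]
Births: 23800 × 0.44 = 10472, 19900 × 0.249 = 4955 → 15427
Band 2: 5700 × 0.961 = 5478
Band 3: 23800 × 0.953 = 22681
Band 4: 19900 × 0.947 = 18845
Band 5: 3100 × 0.951 + 17800 × 0.676 = 2948 + 12033 = 14981
End of period: [15427, 5478, 22681, 18845, 14981]
[period 2]
Births: 5478 × 0.44 = 2410, 22681 × 0.249 = 5648 → 8058
Band 2: 15427 × 0.961 = 14825
Band 3: 5478 × 0.953 = 5221
Band 4: 22681 × 0.947 = 21479
Band 5: 18845 × 0.951 + 14981 × 0.676 = 17922 + 10127 = 28049
End of period: [8058, 14825, 5221, 21479, 28049]

28049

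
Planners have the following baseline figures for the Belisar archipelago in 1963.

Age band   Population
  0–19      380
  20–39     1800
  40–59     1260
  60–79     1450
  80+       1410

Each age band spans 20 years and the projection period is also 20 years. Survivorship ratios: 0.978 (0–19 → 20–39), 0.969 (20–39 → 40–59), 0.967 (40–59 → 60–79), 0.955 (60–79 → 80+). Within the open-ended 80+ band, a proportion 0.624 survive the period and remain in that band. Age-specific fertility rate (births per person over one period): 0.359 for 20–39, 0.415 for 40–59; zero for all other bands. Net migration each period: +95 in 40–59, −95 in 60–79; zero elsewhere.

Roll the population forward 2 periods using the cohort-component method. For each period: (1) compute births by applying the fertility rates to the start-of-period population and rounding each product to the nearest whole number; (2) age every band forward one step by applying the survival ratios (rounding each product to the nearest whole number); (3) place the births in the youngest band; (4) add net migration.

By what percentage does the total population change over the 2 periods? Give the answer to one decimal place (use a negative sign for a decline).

5.8

Period 1.
Births: 1800 × 0.359 = 646, 1260 × 0.415 = 523 → 1169
20–39: 380 × 0.978 = 372
40–59: 1800 × 0.969 = 1744
60–79: 1260 × 0.967 = 1218
80+: 1450 × 0.955 + 1410 × 0.624 = 1385 + 880 = 2265
Net migration: 40–59 + 95 → 1839; 60–79 − 95 → 1123
Population now: 0–19=1169, 20–39=372, 40–59=1839, 60–79=1123, 80+=2265
Period 2.
Births: 372 × 0.359 = 134, 1839 × 0.415 = 763 → 897
20–39: 1169 × 0.978 = 1143
40–59: 372 × 0.969 = 360
60–79: 1839 × 0.967 = 1778
80+: 1123 × 0.955 + 2265 × 0.624 = 1072 + 1413 = 2485
Net migration: 40–59 + 95 → 455; 60–79 − 95 → 1683
Population now: 0–19=897, 20–39=1143, 40–59=455, 60–79=1683, 80+=2485
Total: 6300 → 6663; change = 363; percentage change = 5.8%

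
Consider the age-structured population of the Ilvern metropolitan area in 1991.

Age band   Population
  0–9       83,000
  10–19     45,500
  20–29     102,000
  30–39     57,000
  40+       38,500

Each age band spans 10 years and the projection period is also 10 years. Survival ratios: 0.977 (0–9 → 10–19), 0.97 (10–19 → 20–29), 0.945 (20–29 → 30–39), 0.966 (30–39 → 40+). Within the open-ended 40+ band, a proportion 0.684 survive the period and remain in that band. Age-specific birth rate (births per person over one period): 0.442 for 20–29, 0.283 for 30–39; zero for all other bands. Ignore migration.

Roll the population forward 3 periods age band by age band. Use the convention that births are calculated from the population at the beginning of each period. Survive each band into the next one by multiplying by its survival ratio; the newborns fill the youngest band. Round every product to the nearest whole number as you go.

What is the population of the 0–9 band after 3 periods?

46570

Numbering the groups 1..5 from youngest to oldest:
Period 1.
Births: 102000 * 0.442 = 45084  |  57000 * 0.283 = 16131 → 61215
Group 2: 83000 * 0.977 = 81091
Group 3: 45500 * 0.97 = 44135
Group 4: 102000 * 0.945 = 96390
Group 5: 57000 * 0.966 + 38500 * 0.684 = 55062 + 26334 = 81396
→ [61215, 81091, 44135, 96390, 81396]
Period 2.
Births: 44135 * 0.442 = 19508  |  96390 * 0.283 = 27278 → 46786
Group 2: 61215 * 0.977 = 59807
Group 3: 81091 * 0.97 = 78658
Group 4: 44135 * 0.945 = 41708
Group 5: 96390 * 0.966 + 81396 * 0.684 = 93113 + 55675 = 148788
→ [46786, 59807, 78658, 41708, 148788]
Period 3.
Births: 78658 * 0.442 = 34767  |  41708 * 0.283 = 11803 → 46570
Group 2: 46786 * 0.977 = 45710
Group 3: 59807 * 0.97 = 58013
Group 4: 78658 * 0.945 = 74332
Group 5: 41708 * 0.966 + 148788 * 0.684 = 40290 + 101771 = 142061
→ [46570, 45710, 58013, 74332, 142061]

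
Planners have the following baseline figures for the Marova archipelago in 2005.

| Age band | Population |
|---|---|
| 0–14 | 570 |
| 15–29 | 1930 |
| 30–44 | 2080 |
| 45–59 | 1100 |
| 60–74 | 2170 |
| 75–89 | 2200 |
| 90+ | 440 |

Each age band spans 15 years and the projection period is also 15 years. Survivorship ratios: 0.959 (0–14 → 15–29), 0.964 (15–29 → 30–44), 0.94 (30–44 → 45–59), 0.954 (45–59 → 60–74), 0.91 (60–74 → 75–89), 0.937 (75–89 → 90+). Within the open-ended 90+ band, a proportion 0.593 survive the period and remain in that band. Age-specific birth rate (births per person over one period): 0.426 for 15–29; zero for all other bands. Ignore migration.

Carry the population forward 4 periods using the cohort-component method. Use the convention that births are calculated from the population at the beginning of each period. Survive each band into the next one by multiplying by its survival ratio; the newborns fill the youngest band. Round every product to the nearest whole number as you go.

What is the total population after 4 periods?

6593

After projecting period 1:
Births: 1930 × 0.426 = 822
15–29: 570 × 0.959 = 547
30–44: 1930 × 0.964 = 1861
45–59: 2080 × 0.94 = 1955
60–74: 1100 × 0.954 = 1049
75–89: 2170 × 0.91 = 1975
90+: 2200 × 0.937 + 440 × 0.593 = 2061 + 261 = 2322
Giving 822 / 547 / 1861 / 1955 / 1049 / 1975 / 2322.
After projecting period 2:
Births: 547 × 0.426 = 233
15–29: 822 × 0.959 = 788
30–44: 547 × 0.964 = 527
45–59: 1861 × 0.94 = 1749
60–74: 1955 × 0.954 = 1865
75–89: 1049 × 0.91 = 955
90+: 1975 × 0.937 + 2322 × 0.593 = 1851 + 1377 = 3228
Giving 233 / 788 / 527 / 1749 / 1865 / 955 / 3228.
After projecting period 3:
Births: 788 × 0.426 = 336
15–29: 233 × 0.959 = 223
30–44: 788 × 0.964 = 760
45–59: 527 × 0.94 = 495
60–74: 1749 × 0.954 = 1669
75–89: 1865 × 0.91 = 1697
90+: 955 × 0.937 + 3228 × 0.593 = 895 + 1914 = 2809
Giving 336 / 223 / 760 / 495 / 1669 / 1697 / 2809.
After projecting period 4:
Births: 223 × 0.426 = 95
15–29: 336 × 0.959 = 322
30–44: 223 × 0.964 = 215
45–59: 760 × 0.94 = 714
60–74: 495 × 0.954 = 472
75–89: 1669 × 0.91 = 1519
90+: 1697 × 0.937 + 2809 × 0.593 = 1590 + 1666 = 3256
Giving 95 / 322 / 215 / 714 / 472 / 1519 / 3256.
Total after period 4: 95 + 322 + 215 + 714 + 472 + 1519 + 3256 = 6593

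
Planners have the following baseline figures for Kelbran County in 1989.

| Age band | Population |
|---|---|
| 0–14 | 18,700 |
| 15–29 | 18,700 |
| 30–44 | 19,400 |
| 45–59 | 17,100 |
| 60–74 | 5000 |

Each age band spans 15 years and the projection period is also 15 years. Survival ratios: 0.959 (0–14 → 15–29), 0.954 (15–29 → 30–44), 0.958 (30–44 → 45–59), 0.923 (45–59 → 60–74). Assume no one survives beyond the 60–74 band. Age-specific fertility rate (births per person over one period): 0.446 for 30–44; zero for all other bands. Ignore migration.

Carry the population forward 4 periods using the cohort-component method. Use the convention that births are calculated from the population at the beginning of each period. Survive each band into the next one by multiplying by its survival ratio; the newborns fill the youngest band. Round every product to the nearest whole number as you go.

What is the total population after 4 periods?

40837

Call the groups 1 to 5, youngest first.
After projecting period 1:
Births: 19400 × 0.446 = 8652
Group 2: 18700 × 0.959 = 17933
Group 3: 18700 × 0.954 = 17840
Group 4: 19400 × 0.958 = 18585
Group 5: 17100 × 0.923 = 15783
End of period: [8652, 17933, 17840, 18585, 15783]
After projecting period 2:
Births: 17840 × 0.446 = 7957
Group 2: 8652 × 0.959 = 8297
Group 3: 17933 × 0.954 = 17108
Group 4: 17840 × 0.958 = 17091
Group 5: 18585 × 0.923 = 17154
End of period: [7957, 8297, 17108, 17091, 17154]
After projecting period 3:
Births: 17108 × 0.446 = 7630
Group 2: 7957 × 0.959 = 7631
Group 3: 8297 × 0.954 = 7915
Group 4: 17108 × 0.958 = 16389
Group 5: 17091 × 0.923 = 15775
End of period: [7630, 7631, 7915, 16389, 15775]
After projecting period 4:
Births: 7915 × 0.446 = 3530
Group 2: 7630 × 0.959 = 7317
Group 3: 7631 × 0.954 = 7280
Group 4: 7915 × 0.958 = 7583
Group 5: 16389 × 0.923 = 15127
End of period: [3530, 7317, 7280, 7583, 15127]
Total after period 4: 3530 + 7317 + 7280 + 7583 + 15127 = 40837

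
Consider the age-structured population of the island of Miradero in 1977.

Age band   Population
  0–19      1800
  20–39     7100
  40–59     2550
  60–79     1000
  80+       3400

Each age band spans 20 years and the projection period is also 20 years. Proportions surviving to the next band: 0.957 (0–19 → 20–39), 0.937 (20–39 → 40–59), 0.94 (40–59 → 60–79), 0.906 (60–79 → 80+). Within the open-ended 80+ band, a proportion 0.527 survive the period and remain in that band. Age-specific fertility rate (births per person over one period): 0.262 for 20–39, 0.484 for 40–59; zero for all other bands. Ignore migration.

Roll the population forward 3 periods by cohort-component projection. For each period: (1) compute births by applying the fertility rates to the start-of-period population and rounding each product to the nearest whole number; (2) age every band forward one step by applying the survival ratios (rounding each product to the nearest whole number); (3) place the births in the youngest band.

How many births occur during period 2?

[period 1]
Births: 7100 * 0.262 = 1860  |  2550 * 0.484 = 1234 → total 3094
20–39: 1800 * 0.957 = 1723
40–59: 7100 * 0.937 = 6653
60–79: 2550 * 0.94 = 2397
80+: 1000 * 0.906 + 3400 * 0.527 = 906 + 1792 = 2698
Giving 3094 / 1723 / 6653 / 2397 / 2698.
[period 2]
Births: 1723 * 0.262 = 451  |  6653 * 0.484 = 3220 → total 3671
20–39: 3094 * 0.957 = 2961
40–59: 1723 * 0.937 = 1614
60–79: 6653 * 0.94 = 6254
80+: 2397 * 0.906 + 2698 * 0.527 = 2172 + 1422 = 3594
Giving 3671 / 2961 / 1614 / 6254 / 3594.

3671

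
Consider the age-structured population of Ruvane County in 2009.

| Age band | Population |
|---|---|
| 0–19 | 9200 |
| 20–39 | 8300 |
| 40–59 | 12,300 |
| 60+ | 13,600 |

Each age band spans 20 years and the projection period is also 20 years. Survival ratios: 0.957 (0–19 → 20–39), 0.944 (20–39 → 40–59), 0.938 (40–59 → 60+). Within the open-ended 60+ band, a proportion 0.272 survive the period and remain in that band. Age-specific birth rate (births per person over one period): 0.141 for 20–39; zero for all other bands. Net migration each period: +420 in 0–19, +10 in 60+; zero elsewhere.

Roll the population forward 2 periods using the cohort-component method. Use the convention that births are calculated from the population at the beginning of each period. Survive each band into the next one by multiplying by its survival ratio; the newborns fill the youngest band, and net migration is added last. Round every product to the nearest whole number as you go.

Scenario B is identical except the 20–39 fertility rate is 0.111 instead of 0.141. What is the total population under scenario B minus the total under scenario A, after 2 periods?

-503

Numbering the groups 1..4 from youngest to oldest:
[period 1]
Births: 8300 * 0.141 = 1170
Group 2: 9200 * 0.957 = 8804
Group 3: 8300 * 0.944 = 7835
Group 4: 12300 * 0.938 + 13600 * 0.272 = 11537 + 3699 = 15236
Net migration: Group 1 + 420 → 1590; Group 4 + 10 → 15246
Giving 1590 / 8804 / 7835 / 15246.
[period 2]
Births: 8804 * 0.141 = 1241
Group 2: 1590 * 0.957 = 1522
Group 3: 8804 * 0.944 = 8311
Group 4: 7835 * 0.938 + 15246 * 0.272 = 7349 + 4147 = 11496
Net migration: Group 1 + 420 → 1661; Group 4 + 10 → 11506
Giving 1661 / 1522 / 8311 / 11506.
Scenario A total after 2 periods: 23000
Scenario B projection —
[period 1]
Births: 8300 * 0.111 = 921
Group 2: 9200 * 0.957 = 8804
Group 3: 8300 * 0.944 = 7835
Group 4: 12300 * 0.938 + 13600 * 0.272 = 11537 + 3699 = 15236
Net migration: Group 1 + 420 → 1341; Group 4 + 10 → 15246
Giving 1341 / 8804 / 7835 / 15246.
[period 2]
Births: 8804 * 0.111 = 977
Group 2: 1341 * 0.957 = 1283
Group 3: 8804 * 0.944 = 8311
Group 4: 7835 * 0.938 + 15246 * 0.272 = 7349 + 4147 = 11496
Net migration: Group 1 + 420 → 1397; Group 4 + 10 → 11506
Giving 1397 / 1283 / 8311 / 11506.
Scenario B total after 2 periods: 22497
Difference B − A = 22497 − 23000 = -503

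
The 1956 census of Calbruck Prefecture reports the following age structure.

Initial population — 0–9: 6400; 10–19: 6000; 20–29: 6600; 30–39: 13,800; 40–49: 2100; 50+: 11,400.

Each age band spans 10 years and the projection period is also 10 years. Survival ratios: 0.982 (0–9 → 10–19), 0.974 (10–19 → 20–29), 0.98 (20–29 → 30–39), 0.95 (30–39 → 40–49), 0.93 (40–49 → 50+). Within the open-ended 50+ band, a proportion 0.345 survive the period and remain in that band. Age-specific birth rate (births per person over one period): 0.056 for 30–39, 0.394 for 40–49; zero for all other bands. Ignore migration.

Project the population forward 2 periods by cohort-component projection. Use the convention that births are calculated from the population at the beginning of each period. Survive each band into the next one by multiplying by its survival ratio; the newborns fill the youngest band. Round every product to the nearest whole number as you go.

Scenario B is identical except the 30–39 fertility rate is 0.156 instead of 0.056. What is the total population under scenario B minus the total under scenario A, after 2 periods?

Period 1.
Births: 13800 × 0.056 = 773  |  2100 × 0.394 = 827 — total 1600
10–19: 6400 × 0.982 = 6285
20–29: 6000 × 0.974 = 5844
30–39: 6600 × 0.98 = 6468
40–49: 13800 × 0.95 = 13110
50+: 2100 × 0.93 + 11400 × 0.345 = 1953 + 3933 = 5886
Population now: 0–9=1600, 10–19=6285, 20–29=5844, 30–39=6468, 40–49=13110, 50+=5886
Period 2.
Births: 6468 × 0.056 = 362  |  13110 × 0.394 = 5165 — total 5527
10–19: 1600 × 0.982 = 1571
20–29: 6285 × 0.974 = 6122
30–39: 5844 × 0.98 = 5727
40–49: 6468 × 0.95 = 6145
50+: 13110 × 0.93 + 5886 × 0.345 = 12192 + 2031 = 14223
Population now: 0–9=5527, 10–19=1571, 20–29=6122, 30–39=5727, 40–49=6145, 50+=14223
Scenario A total after 2 periods: 39315
Scenario B projection —
Period 1.
Births: 13800 × 0.156 = 2153  |  2100 × 0.394 = 827 — total 2980
10–19: 6400 × 0.982 = 6285
20–29: 6000 × 0.974 = 5844
30–39: 6600 × 0.98 = 6468
40–49: 13800 × 0.95 = 13110
50+: 2100 × 0.93 + 11400 × 0.345 = 1953 + 3933 = 5886
Population now: 0–9=2980, 10–19=6285, 20–29=5844, 30–39=6468, 40–49=13110, 50+=5886
Period 2.
Births: 6468 × 0.156 = 1009  |  13110 × 0.394 = 5165 — total 6174
10–19: 2980 × 0.982 = 2926
20–29: 6285 × 0.974 = 6122
30–39: 5844 × 0.98 = 5727
40–49: 6468 × 0.95 = 6145
50+: 13110 × 0.93 + 5886 × 0.345 = 12192 + 2031 = 14223
Population now: 0–9=6174, 10–19=2926, 20–29=6122, 30–39=5727, 40–49=6145, 50+=14223
Scenario B total after 2 periods: 41317
Difference B − A = 41317 − 39315 = 2002

2002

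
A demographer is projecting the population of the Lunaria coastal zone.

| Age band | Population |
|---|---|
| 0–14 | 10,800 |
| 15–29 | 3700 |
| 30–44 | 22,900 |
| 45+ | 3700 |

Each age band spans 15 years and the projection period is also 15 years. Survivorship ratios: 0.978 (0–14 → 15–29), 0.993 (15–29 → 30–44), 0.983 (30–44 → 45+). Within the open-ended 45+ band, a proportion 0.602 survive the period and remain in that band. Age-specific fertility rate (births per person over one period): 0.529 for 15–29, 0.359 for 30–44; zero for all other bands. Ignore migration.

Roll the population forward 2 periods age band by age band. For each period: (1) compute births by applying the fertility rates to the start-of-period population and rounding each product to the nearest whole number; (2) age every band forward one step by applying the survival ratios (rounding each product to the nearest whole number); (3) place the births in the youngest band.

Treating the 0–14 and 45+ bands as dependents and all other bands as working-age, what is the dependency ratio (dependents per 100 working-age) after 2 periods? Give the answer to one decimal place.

[period 1]
Births: 3700 × 0.529 = 1957 ; 22900 × 0.359 = 8221 — total 10178
15–29: 10800 × 0.978 = 10562
30–44: 3700 × 0.993 = 3674
45+: 22900 × 0.983 + 3700 × 0.602 = 22511 + 2227 = 24738
Population now: 0–14=10178, 15–29=10562, 30–44=3674, 45+=24738
[period 2]
Births: 10562 × 0.529 = 5587 ; 3674 × 0.359 = 1319 — total 6906
15–29: 10178 × 0.978 = 9954
30–44: 10562 × 0.993 = 10488
45+: 3674 × 0.983 + 24738 × 0.602 = 3612 + 14892 = 18504
Population now: 0–14=6906, 15–29=9954, 30–44=10488, 45+=18504
Dependents (band 0–14 + band 45+) = 6906 + 18504 = 25410; working-age = 20442; ratio = 25410/20442 × 100 = 124.3

124.3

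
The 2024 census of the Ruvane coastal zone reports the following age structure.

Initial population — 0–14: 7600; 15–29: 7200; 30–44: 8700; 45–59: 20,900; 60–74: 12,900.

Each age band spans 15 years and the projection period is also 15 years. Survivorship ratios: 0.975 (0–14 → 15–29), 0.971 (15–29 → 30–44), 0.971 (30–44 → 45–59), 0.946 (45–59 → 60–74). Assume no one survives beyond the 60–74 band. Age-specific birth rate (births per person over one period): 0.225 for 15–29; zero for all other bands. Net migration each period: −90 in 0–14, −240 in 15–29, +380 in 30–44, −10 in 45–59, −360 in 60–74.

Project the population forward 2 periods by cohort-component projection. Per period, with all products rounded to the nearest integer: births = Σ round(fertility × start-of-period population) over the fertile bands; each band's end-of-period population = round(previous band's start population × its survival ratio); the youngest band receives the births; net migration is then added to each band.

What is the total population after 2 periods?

Numbering the groups 1..5 from youngest to oldest:
Period 1:
Births: 7200 × 0.225 = 1620
Group 2: 7600 × 0.975 = 7410
Group 3: 7200 × 0.971 = 6991
Group 4: 8700 × 0.971 = 8448
Group 5: 20900 × 0.946 = 19771
Net migration: Group 1 − 90 → 1530; Group 2 − 240 → 7170; Group 3 + 380 → 7371; Group 4 − 10 → 8438; Group 5 − 360 → 19411
→ [1530, 7170, 7371, 8438, 19411]
Period 2:
Births: 7170 × 0.225 = 1613
Group 2: 1530 × 0.975 = 1492
Group 3: 7170 × 0.971 = 6962
Group 4: 7371 × 0.971 = 7157
Group 5: 8438 × 0.946 = 7982
Net migration: Group 1 − 90 → 1523; Group 2 − 240 → 1252; Group 3 + 380 → 7342; Group 4 − 10 → 7147; Group 5 − 360 → 7622
→ [1523, 1252, 7342, 7147, 7622]
Total after period 2: 1523 + 1252 + 7342 + 7147 + 7622 = 24886

24886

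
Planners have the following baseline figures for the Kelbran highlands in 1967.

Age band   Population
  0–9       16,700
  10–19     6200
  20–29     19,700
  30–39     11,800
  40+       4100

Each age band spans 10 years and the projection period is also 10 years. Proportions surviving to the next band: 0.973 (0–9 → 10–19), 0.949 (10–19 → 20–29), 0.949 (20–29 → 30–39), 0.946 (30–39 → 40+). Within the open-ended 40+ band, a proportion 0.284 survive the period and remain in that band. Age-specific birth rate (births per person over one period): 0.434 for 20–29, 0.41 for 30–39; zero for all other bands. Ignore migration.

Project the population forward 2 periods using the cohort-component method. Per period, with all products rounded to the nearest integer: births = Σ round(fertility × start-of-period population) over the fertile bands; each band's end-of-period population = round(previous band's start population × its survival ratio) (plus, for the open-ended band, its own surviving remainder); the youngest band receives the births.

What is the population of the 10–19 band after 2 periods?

13027

Period 1.
Births: 19700 × 0.434 = 8550 ; 11800 × 0.41 = 4838 → 13388
10–19: 16700 × 0.973 = 16249
20–29: 6200 × 0.949 = 5884
30–39: 19700 × 0.949 = 18695
40+: 11800 × 0.946 + 4100 × 0.284 = 11163 + 1164 = 12327
Population now: 0–9=13388, 10–19=16249, 20–29=5884, 30–39=18695, 40+=12327
Period 2.
Births: 5884 × 0.434 = 2554 ; 18695 × 0.41 = 7665 → 10219
10–19: 13388 × 0.973 = 13027
20–29: 16249 × 0.949 = 15420
30–39: 5884 × 0.949 = 5584
40+: 18695 × 0.946 + 12327 × 0.284 = 17685 + 3501 = 21186
Population now: 0–9=10219, 10–19=13027, 20–29=15420, 30–39=5584, 40+=21186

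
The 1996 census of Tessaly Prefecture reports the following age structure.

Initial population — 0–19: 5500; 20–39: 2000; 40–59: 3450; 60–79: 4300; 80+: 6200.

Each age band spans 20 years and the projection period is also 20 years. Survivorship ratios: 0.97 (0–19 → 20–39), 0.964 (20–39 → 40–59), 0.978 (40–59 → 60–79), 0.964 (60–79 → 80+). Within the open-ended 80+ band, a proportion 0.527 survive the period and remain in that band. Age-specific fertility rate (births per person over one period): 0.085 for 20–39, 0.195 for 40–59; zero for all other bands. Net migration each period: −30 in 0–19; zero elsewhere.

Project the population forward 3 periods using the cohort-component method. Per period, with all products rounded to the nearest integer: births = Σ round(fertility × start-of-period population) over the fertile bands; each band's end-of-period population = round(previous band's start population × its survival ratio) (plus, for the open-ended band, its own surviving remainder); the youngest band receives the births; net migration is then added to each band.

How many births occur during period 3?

Let group 1 be 0–19 through group 5 = 80+.
Period 1:
Births: 2000 × 0.085 = 170, 3450 × 0.195 = 673 → 843
Group 2: 5500 × 0.97 = 5335
Group 3: 2000 × 0.964 = 1928
Group 4: 3450 × 0.978 = 3374
Group 5: 4300 × 0.964 + 6200 × 0.527 = 4145 + 3267 = 7412
Net migration: Group 1 − 30 → 813
End of period: [813, 5335, 1928, 3374, 7412]
Period 2:
Births: 5335 × 0.085 = 453, 1928 × 0.195 = 376 → 829
Group 2: 813 × 0.97 = 789
Group 3: 5335 × 0.964 = 5143
Group 4: 1928 × 0.978 = 1886
Group 5: 3374 × 0.964 + 7412 × 0.527 = 3253 + 3906 = 7159
Net migration: Group 1 − 30 → 799
End of period: [799, 789, 5143, 1886, 7159]
Period 3:
Births: 789 × 0.085 = 67, 5143 × 0.195 = 1003 → 1070
Group 2: 799 × 0.97 = 775
Group 3: 789 × 0.964 = 761
Group 4: 5143 × 0.978 = 5030
Group 5: 1886 × 0.964 + 7159 × 0.527 = 1818 + 3773 = 5591
Net migration: Group 1 − 30 → 1040
End of period: [1040, 775, 761, 5030, 5591]

1070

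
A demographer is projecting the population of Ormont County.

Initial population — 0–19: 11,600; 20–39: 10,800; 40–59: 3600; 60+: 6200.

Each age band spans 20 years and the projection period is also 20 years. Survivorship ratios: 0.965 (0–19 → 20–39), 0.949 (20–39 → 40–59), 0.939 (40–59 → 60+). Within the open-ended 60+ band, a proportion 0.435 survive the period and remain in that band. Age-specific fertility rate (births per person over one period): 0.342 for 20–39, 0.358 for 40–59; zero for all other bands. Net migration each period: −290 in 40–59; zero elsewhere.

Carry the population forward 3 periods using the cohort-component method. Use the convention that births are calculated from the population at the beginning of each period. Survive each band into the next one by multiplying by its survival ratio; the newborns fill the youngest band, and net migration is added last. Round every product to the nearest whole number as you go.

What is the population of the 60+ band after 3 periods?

14921

Let band 1 be 0–19 through band 4 = 60+.
[period 1]
Births: 10800 × 0.342 = 3694, 3600 × 0.358 = 1289 — total 4983
Band 2: 11600 × 0.965 = 11194
Band 3: 10800 × 0.949 = 10249
Band 4: 3600 × 0.939 + 6200 × 0.435 = 3380 + 2697 = 6077
Net migration: Band 3 − 290 → 9959
End of period: [4983, 11194, 9959, 6077]
[period 2]
Births: 11194 × 0.342 = 3828, 9959 × 0.358 = 3565 — total 7393
Band 2: 4983 × 0.965 = 4809
Band 3: 11194 × 0.949 = 10623
Band 4: 9959 × 0.939 + 6077 × 0.435 = 9352 + 2643 = 11995
Net migration: Band 3 − 290 → 10333
End of period: [7393, 4809, 10333, 11995]
[period 3]
Births: 4809 × 0.342 = 1645, 10333 × 0.358 = 3699 — total 5344
Band 2: 7393 × 0.965 = 7134
Band 3: 4809 × 0.949 = 4564
Band 4: 10333 × 0.939 + 11995 × 0.435 = 9703 + 5218 = 14921
Net migration: Band 3 − 290 → 4274
End of period: [5344, 7134, 4274, 14921]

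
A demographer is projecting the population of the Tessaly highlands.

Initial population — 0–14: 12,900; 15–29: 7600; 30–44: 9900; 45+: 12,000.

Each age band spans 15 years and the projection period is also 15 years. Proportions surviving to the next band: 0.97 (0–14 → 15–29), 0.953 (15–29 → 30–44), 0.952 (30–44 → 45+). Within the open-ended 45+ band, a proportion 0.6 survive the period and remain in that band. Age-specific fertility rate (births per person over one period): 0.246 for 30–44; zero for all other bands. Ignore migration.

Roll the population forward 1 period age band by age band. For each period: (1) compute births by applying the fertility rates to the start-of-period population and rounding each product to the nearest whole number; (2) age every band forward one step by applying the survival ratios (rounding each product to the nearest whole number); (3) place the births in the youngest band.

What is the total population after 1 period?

38816

Numbering the groups 1..4 from youngest to oldest:
— Period 1 —
Births: 9900 × 0.246 = 2435
Group 2: 12900 × 0.97 = 12513
Group 3: 7600 × 0.953 = 7243
Group 4: 9900 × 0.952 + 12000 × 0.6 = 9425 + 7200 = 16625
End of period: [2435, 12513, 7243, 16625]
Total after period 1: 2435 + 12513 + 7243 + 16625 = 38816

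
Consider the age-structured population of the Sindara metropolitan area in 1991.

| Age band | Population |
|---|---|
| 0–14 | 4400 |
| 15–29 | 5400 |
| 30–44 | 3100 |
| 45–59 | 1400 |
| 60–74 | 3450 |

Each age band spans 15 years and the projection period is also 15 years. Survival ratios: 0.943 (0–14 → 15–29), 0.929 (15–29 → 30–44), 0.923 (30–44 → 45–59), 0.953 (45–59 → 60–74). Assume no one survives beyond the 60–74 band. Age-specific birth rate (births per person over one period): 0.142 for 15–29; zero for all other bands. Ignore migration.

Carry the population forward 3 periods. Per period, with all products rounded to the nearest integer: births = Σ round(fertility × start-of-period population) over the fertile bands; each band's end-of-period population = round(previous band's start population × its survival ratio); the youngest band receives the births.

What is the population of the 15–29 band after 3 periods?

Period 1.
Births: 5400 * 0.142 = 767
15–29: 4400 * 0.943 = 4149
30–44: 5400 * 0.929 = 5017
45–59: 3100 * 0.923 = 2861
60–74: 1400 * 0.953 = 1334
→ [767, 4149, 5017, 2861, 1334]
Period 2.
Births: 4149 * 0.142 = 589
15–29: 767 * 0.943 = 723
30–44: 4149 * 0.929 = 3854
45–59: 5017 * 0.923 = 4631
60–74: 2861 * 0.953 = 2727
→ [589, 723, 3854, 4631, 2727]
Period 3.
Births: 723 * 0.142 = 103
15–29: 589 * 0.943 = 555
30–44: 723 * 0.929 = 672
45–59: 3854 * 0.923 = 3557
60–74: 4631 * 0.953 = 4413
→ [103, 555, 672, 3557, 4413]

555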